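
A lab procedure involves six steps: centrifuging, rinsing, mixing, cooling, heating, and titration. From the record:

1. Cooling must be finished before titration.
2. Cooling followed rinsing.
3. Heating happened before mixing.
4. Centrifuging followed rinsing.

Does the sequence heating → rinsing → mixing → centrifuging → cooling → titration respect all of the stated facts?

Check each stated constraint against the proposed order — e.g. heating is ahead of mixing; rinsing is ahead of cooling. Every pair is in the required order; nothing is violated.

yes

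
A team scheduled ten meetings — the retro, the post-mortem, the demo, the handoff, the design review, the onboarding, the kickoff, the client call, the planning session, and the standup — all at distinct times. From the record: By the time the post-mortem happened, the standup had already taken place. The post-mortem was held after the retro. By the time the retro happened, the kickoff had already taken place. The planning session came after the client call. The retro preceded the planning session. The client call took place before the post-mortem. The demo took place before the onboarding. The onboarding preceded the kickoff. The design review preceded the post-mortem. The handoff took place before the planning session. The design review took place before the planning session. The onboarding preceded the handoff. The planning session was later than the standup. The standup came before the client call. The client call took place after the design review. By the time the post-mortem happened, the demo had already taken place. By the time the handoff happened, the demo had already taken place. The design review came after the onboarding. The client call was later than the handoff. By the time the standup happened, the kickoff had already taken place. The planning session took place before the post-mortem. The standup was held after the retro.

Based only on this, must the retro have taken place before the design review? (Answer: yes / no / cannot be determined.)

No chain of stated constraints runs from the retro to the design review, and none runs from the design review to the retro either.
So the relative order of the retro and the design review is not fixed by the given facts.

cannot be determined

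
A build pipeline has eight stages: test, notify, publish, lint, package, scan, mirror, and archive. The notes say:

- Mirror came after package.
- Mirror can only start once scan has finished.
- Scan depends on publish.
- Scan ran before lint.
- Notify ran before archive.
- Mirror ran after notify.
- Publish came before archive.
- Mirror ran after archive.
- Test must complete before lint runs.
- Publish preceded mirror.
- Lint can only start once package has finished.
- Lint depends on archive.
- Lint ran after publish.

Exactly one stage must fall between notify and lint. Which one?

Tracing the constraints gives notify → archive → lint, so archive sits after notify and before lint.
No other stage is forced both after notify and before lint.

archive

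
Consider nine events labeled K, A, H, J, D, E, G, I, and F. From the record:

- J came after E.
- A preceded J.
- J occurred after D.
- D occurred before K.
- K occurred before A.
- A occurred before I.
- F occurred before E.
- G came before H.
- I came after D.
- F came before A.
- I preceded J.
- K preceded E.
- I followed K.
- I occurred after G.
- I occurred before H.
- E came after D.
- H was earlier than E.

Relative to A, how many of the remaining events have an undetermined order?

Forced before A: D, F, and K; forced after A: E, H, I, and J.
That leaves G with no forced order relative to A — 1.

1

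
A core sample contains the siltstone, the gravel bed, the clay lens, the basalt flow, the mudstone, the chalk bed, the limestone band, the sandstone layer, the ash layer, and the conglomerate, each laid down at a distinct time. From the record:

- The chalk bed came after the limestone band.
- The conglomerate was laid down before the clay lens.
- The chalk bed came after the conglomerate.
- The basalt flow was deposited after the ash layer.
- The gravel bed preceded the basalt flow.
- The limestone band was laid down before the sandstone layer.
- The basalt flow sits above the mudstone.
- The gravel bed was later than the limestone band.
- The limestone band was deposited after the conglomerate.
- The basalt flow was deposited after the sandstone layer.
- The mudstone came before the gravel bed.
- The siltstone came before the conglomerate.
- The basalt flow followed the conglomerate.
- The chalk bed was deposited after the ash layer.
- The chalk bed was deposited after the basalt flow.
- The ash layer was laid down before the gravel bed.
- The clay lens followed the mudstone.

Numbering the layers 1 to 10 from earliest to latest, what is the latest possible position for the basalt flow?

9

The basalt flow must come before the chalk bed — 1 layer forced after it.
Everything else can be placed before the basalt flow in some valid order, so the basalt flow can sit as late as position 10 − 1 = 9.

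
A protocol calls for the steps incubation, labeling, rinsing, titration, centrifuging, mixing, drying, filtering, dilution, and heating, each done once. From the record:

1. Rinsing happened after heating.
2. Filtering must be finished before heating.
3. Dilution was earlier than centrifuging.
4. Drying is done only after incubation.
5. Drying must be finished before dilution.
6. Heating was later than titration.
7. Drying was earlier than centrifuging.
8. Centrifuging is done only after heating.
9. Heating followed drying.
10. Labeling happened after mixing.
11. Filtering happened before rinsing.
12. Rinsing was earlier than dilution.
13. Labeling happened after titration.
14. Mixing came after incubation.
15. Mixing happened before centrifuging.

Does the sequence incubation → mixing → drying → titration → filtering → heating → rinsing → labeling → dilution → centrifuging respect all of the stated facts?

yes

Check each stated constraint against the proposed order — e.g. drying is ahead of centrifuging; mixing is ahead of centrifuging. Every pair is in the required order; nothing is violated.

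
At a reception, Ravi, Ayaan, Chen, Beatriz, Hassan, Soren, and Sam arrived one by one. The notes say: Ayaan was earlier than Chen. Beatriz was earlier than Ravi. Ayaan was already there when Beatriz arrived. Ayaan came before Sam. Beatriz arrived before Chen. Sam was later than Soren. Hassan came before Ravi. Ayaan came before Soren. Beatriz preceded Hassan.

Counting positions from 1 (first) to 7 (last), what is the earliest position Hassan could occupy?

3

Ayaan and Beatriz must both come before Hassan — 2 forced predecessors.
Nothing else is forced ahead of Hassan, so their earliest slot is position 2 + 1 = 3.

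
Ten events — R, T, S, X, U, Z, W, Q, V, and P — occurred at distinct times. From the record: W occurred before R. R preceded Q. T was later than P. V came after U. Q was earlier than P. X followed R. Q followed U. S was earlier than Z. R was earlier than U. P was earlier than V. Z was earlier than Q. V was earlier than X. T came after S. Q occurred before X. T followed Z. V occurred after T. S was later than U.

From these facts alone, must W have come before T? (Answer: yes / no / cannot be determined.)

Chain the constraints: W → R → U → S → T. Each link is directly stated, so W comes before T.

yes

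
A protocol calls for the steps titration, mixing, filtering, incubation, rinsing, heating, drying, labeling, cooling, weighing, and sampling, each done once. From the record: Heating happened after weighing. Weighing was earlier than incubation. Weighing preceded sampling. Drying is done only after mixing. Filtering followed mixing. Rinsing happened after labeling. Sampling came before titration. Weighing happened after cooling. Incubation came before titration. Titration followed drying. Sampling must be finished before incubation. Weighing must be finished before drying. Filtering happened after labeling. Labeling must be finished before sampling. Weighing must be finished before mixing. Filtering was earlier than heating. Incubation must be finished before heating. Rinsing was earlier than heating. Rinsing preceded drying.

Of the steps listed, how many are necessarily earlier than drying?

Directly stated before drying: mixing, rinsing, and weighing.
Cooling reaches drying via cooling → weighing → drying.
Labeling reaches drying via labeling → rinsing → drying.
That's cooling, labeling, mixing, rinsing, and weighing — 5 in all.

5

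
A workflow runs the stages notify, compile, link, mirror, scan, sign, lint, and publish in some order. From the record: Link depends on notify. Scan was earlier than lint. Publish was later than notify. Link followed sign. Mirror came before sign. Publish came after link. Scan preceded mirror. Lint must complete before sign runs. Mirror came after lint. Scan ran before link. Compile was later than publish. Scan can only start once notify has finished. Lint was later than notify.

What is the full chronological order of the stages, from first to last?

The constraints fix every adjacent pair, so only one ordering works:
notify → scan → lint → mirror → sign → link → publish → compile.

notify, scan, lint, mirror, sign, link, publish, compile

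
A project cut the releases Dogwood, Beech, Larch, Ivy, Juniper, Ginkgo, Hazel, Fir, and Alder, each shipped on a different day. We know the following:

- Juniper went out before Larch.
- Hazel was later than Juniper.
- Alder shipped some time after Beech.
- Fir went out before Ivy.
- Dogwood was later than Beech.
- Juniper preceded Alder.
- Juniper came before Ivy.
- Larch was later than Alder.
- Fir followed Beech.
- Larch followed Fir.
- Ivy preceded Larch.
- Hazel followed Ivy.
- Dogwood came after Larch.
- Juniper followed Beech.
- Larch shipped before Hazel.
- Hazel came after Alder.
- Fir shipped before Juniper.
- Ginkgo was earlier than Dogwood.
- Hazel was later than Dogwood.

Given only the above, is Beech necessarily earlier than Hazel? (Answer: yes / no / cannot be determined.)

Chain the constraints: Beech → Juniper → Hazel. Each link is directly stated, so Beech comes before Hazel.

yes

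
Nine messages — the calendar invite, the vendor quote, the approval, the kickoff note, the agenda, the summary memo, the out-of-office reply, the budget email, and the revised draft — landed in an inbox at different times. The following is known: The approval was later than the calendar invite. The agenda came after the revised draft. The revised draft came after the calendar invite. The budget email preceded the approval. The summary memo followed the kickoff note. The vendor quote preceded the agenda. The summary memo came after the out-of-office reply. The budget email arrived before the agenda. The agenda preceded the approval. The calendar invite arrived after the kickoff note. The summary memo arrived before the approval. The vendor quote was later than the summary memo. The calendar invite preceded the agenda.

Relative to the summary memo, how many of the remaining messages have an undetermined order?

3

Forced before the summary memo: the kickoff note and the out-of-office reply; forced after the summary memo: the agenda, the approval, and the vendor quote.
That leaves the budget email, the calendar invite, and the revised draft with no forced order relative to the summary memo — 3.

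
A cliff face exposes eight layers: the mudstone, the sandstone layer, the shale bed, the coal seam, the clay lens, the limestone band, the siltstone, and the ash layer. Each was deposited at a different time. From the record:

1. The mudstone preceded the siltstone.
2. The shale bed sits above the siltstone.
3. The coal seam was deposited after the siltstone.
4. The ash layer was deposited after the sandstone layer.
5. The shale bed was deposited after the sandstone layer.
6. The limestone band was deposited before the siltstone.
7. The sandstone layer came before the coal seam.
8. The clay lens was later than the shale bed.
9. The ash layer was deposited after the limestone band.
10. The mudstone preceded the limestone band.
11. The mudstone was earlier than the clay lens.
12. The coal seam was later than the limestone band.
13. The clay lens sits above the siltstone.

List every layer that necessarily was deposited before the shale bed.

Directly stated before the shale bed: the sandstone layer and the siltstone.
The limestone band reaches the shale bed via the limestone band → the siltstone → the shale bed.
The mudstone reaches the shale bed via the mudstone → the siltstone → the shale bed.
No chain forces the ash layer (or any of the others) ahead of the shale bed.

the limestone band, the mudstone, the sandstone layer, the siltstone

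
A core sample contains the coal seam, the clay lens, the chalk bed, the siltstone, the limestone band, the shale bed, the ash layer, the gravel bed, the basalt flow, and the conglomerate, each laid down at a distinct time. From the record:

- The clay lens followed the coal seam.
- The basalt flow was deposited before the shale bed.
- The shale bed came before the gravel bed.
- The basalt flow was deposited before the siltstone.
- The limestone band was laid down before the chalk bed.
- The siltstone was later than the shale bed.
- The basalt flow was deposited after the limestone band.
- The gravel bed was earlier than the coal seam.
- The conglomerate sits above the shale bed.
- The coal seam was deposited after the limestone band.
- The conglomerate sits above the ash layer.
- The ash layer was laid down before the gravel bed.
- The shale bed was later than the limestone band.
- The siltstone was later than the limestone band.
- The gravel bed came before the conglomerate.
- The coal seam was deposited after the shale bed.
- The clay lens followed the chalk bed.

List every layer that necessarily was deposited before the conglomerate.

the ash layer, the basalt flow, the gravel bed, the limestone band, the shale bed

Directly stated before the conglomerate: the ash layer, the gravel bed, and the shale bed.
The basalt flow reaches the conglomerate via the basalt flow → the shale bed → the conglomerate.
The limestone band reaches the conglomerate via the limestone band → the shale bed → the conglomerate.
No chain forces the siltstone (or any of the others) ahead of the conglomerate.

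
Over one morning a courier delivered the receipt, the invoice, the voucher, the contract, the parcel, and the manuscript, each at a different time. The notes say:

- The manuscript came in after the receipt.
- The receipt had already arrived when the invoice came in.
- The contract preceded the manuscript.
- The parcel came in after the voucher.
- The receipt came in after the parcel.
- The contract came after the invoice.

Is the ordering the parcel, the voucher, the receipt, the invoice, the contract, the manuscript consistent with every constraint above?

The constraints require the voucher before the parcel, but in the proposed sequence the parcel appears ahead of the voucher. That one violation is enough.

no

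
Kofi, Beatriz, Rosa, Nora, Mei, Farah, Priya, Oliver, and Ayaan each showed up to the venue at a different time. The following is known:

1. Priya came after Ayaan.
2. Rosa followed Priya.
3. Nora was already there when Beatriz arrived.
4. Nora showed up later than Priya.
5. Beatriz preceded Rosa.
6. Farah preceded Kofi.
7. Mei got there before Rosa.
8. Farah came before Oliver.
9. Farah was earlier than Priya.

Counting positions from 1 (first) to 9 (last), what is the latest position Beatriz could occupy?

8

Beatriz must come before Rosa — 1 guest forced after them.
Everything else can be placed before Beatriz in some valid order, so Beatriz can sit as late as position 9 − 1 = 8.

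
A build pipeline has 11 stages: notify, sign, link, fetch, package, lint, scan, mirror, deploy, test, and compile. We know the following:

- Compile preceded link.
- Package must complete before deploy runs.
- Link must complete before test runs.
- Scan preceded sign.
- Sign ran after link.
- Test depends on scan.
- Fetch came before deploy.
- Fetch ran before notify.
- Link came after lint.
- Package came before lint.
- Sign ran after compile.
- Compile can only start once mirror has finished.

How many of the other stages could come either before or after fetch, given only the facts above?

Forced after fetch: deploy and notify.
That leaves compile, link, lint, mirror, package, scan, sign, and test with no forced order relative to fetch — 8.

8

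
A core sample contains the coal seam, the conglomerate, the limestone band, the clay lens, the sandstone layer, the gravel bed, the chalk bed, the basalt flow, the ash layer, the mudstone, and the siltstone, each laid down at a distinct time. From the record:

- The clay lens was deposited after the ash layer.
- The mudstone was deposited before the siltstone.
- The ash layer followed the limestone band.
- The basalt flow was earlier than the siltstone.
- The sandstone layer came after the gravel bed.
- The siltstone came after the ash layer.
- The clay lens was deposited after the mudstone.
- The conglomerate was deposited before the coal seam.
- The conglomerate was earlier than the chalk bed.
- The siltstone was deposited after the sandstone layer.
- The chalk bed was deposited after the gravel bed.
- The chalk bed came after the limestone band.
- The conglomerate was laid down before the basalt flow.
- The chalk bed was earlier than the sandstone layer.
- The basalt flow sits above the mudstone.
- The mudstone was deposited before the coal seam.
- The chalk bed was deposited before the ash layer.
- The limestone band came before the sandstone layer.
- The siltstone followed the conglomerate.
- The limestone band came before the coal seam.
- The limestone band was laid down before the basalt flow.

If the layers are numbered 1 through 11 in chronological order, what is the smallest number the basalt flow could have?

The conglomerate, the limestone band, and the mudstone must all come before the basalt flow — 3 forced predecessors.
Nothing else is forced ahead of the basalt flow, so its earliest slot is position 3 + 1 = 4.

4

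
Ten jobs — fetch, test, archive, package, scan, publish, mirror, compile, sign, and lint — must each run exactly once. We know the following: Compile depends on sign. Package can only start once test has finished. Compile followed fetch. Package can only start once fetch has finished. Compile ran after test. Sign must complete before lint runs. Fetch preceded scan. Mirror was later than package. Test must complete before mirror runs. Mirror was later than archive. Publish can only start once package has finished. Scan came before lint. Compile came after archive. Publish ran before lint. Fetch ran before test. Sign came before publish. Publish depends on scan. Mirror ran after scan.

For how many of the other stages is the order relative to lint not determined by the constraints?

3

Forced before lint: fetch, package, publish, scan, sign, and test.
That leaves archive, compile, and mirror with no forced order relative to lint — 3.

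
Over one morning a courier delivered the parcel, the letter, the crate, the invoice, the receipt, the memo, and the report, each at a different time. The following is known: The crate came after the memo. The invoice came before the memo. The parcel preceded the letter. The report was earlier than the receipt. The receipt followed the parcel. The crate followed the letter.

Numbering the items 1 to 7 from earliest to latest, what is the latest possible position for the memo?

6

The memo must come before the crate — 1 item forced after it.
Everything else can be placed before the memo in some valid order, so the memo can sit as late as position 7 − 1 = 6.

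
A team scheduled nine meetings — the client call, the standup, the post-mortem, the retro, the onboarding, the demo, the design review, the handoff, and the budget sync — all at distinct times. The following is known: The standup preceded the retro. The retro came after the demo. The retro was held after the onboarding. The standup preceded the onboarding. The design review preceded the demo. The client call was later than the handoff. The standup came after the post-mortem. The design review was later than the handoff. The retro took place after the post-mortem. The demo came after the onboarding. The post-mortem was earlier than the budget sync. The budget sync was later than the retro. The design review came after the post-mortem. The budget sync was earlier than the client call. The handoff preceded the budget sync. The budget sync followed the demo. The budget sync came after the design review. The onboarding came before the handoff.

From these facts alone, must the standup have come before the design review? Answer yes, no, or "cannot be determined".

yes

Chain the constraints: the standup → the onboarding → the handoff → the design review. Each link is directly stated, so the standup comes before the design review.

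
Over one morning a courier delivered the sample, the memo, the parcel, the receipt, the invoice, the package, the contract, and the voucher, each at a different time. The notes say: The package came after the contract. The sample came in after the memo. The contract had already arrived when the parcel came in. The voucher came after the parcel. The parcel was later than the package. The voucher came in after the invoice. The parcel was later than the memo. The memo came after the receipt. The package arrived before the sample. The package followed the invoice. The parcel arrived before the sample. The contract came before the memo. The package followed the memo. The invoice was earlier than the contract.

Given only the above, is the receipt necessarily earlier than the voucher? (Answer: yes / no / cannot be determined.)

yes

Chain the constraints: the receipt → the memo → the parcel → the voucher. Each link is directly stated, so the receipt comes before the voucher.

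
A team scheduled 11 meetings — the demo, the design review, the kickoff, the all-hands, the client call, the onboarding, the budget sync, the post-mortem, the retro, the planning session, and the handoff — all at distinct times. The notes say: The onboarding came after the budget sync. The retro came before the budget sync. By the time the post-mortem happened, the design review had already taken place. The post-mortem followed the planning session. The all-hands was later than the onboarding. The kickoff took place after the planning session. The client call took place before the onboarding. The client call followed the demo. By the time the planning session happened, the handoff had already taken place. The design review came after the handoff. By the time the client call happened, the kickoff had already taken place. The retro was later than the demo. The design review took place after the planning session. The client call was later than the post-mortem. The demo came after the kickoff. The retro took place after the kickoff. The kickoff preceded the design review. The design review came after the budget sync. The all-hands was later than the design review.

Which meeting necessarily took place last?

Every other meeting has a chain of constraints placing it before the all-hands, so the all-hands is last.

the all-hands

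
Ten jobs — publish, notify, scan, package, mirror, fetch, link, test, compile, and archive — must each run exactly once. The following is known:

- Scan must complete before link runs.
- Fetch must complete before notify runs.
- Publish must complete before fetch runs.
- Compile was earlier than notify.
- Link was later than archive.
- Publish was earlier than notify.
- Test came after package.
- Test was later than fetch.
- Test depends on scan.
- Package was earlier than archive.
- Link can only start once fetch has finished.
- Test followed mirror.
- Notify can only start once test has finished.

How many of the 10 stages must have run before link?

Directly stated before link: archive, fetch, and scan.
Package reaches link via package → archive → link.
Publish reaches link via publish → fetch → link.
No chain forces notify (or any of the others) ahead of link.
That's archive, fetch, package, publish, and scan — 5 in all.

5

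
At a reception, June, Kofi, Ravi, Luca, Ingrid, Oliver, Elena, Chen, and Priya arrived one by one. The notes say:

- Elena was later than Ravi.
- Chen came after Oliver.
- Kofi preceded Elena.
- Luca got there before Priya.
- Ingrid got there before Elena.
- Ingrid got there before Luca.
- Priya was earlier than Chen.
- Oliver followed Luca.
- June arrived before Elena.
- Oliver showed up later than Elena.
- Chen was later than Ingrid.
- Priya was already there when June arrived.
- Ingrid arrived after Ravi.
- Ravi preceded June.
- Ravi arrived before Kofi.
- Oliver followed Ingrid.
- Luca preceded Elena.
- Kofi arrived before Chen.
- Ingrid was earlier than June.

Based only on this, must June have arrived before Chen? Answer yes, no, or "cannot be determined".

yes

Chain the constraints: June → Elena → Oliver → Chen. Each link is directly stated, so June comes before Chen.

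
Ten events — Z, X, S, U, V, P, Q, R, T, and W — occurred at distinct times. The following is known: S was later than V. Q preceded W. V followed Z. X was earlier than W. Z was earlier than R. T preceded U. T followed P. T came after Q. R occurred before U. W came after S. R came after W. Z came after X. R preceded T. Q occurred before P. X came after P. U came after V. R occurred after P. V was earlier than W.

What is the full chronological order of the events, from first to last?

The constraints fix every adjacent pair, so only one ordering works:
Q → P → X → Z → V → S → W → R → T → U.

Q, P, X, Z, V, S, W, R, T, U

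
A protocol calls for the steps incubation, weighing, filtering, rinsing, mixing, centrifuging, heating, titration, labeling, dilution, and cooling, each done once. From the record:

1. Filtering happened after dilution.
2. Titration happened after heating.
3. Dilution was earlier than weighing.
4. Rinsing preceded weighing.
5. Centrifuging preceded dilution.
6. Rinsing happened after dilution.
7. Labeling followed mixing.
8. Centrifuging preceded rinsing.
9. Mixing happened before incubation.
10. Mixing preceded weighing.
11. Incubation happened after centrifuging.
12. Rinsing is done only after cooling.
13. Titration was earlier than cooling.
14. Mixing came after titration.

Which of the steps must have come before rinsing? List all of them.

Directly stated before rinsing: centrifuging, cooling, and dilution.
Heating reaches rinsing via heating → titration → cooling → rinsing.
Titration reaches rinsing via titration → cooling → rinsing.
No chain forces mixing (or any of the others) ahead of rinsing.

centrifuging, cooling, dilution, heating, titration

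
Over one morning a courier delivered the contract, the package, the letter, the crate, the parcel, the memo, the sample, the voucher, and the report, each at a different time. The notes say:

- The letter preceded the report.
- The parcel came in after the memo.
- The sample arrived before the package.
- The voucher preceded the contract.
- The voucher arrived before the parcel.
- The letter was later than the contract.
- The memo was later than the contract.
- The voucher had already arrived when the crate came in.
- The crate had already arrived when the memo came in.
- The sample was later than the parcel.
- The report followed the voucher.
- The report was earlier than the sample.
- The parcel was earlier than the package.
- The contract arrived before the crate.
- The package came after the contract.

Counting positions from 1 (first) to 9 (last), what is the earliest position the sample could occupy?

8

The contract, the crate, the letter, the memo, the parcel, the report, and the voucher must all come before the sample — 7 forced predecessors.
Nothing else is forced ahead of the sample, so its earliest slot is position 7 + 1 = 8.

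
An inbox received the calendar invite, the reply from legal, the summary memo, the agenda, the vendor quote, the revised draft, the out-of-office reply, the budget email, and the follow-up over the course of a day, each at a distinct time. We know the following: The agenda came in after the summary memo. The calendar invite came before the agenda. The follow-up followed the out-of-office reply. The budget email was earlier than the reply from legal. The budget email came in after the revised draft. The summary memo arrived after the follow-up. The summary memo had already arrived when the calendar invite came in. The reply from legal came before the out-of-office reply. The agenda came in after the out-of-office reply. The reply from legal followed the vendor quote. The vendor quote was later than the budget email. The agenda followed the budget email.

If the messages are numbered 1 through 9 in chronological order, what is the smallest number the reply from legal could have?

4

The budget email, the revised draft, and the vendor quote must all come before the reply from legal — 3 forced predecessors.
Nothing else is forced ahead of the reply from legal, so its earliest slot is position 3 + 1 = 4.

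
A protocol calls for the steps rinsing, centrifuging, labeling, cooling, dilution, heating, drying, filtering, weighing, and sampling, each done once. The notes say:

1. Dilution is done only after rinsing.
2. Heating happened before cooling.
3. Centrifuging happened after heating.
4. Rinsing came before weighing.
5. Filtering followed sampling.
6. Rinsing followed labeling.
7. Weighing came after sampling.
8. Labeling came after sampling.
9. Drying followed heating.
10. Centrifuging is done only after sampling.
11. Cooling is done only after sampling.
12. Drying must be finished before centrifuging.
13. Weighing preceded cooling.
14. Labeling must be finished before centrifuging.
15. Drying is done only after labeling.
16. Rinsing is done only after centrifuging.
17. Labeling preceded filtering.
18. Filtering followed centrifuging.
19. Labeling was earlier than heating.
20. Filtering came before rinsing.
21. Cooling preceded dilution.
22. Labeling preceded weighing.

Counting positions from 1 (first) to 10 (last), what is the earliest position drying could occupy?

4

Heating, labeling, and sampling must all come before drying — 3 forced predecessors.
Nothing else is forced ahead of drying, so its earliest slot is position 3 + 1 = 4.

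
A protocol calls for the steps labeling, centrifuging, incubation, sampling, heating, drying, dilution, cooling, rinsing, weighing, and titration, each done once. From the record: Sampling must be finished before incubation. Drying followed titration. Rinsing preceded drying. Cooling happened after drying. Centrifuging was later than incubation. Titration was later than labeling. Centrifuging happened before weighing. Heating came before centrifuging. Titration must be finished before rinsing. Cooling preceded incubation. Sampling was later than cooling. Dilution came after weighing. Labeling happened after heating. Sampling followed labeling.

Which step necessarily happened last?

dilution

Every other step has a chain of constraints placing it before dilution, so dilution is last.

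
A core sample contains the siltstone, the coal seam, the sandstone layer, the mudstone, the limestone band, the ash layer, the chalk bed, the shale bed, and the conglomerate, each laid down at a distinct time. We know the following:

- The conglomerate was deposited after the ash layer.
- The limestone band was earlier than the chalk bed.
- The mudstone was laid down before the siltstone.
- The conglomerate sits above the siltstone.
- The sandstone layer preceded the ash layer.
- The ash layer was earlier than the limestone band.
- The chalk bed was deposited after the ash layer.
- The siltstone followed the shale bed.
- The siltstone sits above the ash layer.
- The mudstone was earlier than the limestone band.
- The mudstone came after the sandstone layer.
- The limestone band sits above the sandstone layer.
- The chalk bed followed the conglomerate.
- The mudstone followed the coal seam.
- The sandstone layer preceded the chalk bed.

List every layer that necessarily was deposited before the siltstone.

the ash layer, the coal seam, the mudstone, the sandstone layer, the shale bed

Directly stated before the siltstone: the ash layer, the mudstone, and the shale bed.
The coal seam reaches the siltstone via the coal seam → the mudstone → the siltstone.
The sandstone layer reaches the siltstone via the sandstone layer → the mudstone → the siltstone.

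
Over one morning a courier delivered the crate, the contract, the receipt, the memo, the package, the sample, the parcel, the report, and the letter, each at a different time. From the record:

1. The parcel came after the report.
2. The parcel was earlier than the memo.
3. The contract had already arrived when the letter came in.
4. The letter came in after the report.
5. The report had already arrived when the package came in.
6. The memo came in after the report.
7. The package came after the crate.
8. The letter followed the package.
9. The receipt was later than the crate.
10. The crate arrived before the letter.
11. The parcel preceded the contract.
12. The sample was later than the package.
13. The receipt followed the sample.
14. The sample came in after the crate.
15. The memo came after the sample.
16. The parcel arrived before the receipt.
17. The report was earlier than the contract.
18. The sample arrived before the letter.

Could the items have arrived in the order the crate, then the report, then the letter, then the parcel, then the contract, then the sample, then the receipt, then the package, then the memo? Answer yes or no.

no

The constraints require the sample before the letter, but in the proposed sequence the letter appears ahead of the sample. That one violation is enough.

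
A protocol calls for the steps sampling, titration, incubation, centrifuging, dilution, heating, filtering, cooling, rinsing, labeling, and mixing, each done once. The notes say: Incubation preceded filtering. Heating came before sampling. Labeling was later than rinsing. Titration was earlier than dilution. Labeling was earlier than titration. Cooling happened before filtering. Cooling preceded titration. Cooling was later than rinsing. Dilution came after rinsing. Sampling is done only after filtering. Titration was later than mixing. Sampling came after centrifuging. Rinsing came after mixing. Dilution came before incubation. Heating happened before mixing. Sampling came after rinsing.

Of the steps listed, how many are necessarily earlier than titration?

5

Directly stated before titration: cooling, labeling, and mixing.
Heating reaches titration via heating → mixing → titration.
Rinsing reaches titration via rinsing → cooling → titration.
That's cooling, heating, labeling, mixing, and rinsing — 5 in all.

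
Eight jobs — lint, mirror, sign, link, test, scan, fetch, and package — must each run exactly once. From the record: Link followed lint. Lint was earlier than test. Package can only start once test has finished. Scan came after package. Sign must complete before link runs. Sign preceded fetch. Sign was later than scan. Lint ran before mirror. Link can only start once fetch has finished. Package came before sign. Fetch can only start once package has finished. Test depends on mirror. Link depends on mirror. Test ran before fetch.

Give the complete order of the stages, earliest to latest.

The constraints fix every adjacent pair, so only one ordering works:
lint → mirror → test → package → scan → sign → fetch → link.

lint, mirror, test, package, scan, sign, fetch, link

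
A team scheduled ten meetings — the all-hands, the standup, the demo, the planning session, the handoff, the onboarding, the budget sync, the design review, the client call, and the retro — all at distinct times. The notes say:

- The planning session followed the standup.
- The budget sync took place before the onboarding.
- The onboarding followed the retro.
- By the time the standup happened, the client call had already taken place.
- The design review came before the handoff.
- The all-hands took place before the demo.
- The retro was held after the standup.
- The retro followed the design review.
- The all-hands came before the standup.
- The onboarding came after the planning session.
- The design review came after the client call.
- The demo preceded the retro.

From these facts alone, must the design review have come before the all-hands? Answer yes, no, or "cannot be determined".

cannot be determined

No chain of stated constraints runs from the design review to the all-hands, and none runs from the all-hands to the design review either.
So the relative order of the design review and the all-hands is not fixed by the given facts.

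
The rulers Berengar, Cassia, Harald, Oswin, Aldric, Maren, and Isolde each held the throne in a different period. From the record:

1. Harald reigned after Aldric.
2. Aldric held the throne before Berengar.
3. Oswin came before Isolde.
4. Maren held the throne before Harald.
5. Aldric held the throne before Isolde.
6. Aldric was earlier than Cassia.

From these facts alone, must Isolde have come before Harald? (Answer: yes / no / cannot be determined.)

No chain of stated constraints runs from Isolde to Harald, and none runs from Harald to Isolde either.
So the relative order of Isolde and Harald is not fixed by the given facts.

cannot be determined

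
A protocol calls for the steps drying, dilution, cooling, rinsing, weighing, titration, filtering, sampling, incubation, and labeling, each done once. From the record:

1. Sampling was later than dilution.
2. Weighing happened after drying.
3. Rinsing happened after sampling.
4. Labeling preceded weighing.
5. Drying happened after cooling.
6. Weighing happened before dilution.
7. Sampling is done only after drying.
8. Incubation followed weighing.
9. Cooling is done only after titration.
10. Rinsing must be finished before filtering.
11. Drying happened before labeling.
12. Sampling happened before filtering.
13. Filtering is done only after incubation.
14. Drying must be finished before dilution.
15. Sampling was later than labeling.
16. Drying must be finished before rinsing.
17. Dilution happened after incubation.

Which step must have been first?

Titration has a chain of constraints placing it before every other step, so titration must be first.

titration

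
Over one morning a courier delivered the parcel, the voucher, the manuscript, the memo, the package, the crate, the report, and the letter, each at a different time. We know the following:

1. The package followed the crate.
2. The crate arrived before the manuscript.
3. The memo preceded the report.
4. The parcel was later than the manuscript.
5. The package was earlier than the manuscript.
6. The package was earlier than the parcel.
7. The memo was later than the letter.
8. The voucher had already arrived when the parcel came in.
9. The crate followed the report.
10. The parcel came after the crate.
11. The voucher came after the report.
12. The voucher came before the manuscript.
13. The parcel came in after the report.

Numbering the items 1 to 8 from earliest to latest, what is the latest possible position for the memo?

2

The memo must come before the crate, the manuscript, the package, the parcel, the report, and the voucher — 6 items forced after it.
Everything else can be placed before the memo in some valid order, so the memo can sit as late as position 8 − 6 = 2.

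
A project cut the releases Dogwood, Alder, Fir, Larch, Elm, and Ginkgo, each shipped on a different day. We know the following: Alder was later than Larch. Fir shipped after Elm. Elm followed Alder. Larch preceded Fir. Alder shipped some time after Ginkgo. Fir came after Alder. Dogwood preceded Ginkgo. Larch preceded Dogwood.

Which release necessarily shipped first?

Larch has a chain of constraints placing it before every other release, so Larch must be first.

Larch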